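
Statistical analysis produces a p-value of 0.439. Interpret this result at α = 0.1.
Since p = 0.439 > α = 0.1, fail to reject H₀.
There is insufficient evidence to reject the null hypothesis; the result is not statistically significant at the 0.1 level.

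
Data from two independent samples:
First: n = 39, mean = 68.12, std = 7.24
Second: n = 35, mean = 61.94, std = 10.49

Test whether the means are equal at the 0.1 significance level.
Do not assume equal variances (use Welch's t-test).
Welch's two-sample t-test:
H₀: μ₁ = μ₂
H₁: μ₁ ≠ μ₂
s₁²/n₁ = 7.24²/39 = 1.3440,  s₂²/n₂ = 10.49²/35 = 3.1440
SE = √(s₁²/n₁ + s₂²/n₂) = √(1.3440 + 3.1440) = 2.1185
df (Welch-Satterthwaite) = (s₁²/n₁ + s₂²/n₂)² / [(s₁²/n₁)²/(n₁-1) + (s₂²/n₂)²/(n₂-1)] ≈ 59.55
t = (x̄₁ - x̄₂) / SE = (68.12 - 61.94) / 2.1185 = 6.18 / 2.1185 = 2.917
p-value = 0.0050

Since p-value < α = 0.1, we reject H₀.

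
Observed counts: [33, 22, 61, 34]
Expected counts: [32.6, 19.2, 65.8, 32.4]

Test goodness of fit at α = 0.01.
Chi-square goodness of fit test:
H₀: observed counts match expected distribution
H₁: observed counts differ from expected distribution
df = k - 1 = 3
χ² = Σ(O - E)²/E
   = (33 - 32.6)²/32.6 + (22 - 19.2)²/19.2 + (61 - 65.8)²/65.8 + (34 - 32.4)²/32.4
   = 0.005 + 0.408 + 0.350 + 0.079
   = 0.84
p-value = 0.8393

Since p-value > α = 0.01, we fail to reject H₀.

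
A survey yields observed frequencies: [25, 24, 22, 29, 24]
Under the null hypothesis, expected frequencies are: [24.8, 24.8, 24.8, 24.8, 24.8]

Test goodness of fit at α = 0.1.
Chi-square goodness of fit test:
H₀: observed counts match expected distribution
H₁: observed counts differ from expected distribution
df = k - 1 = 4
χ² = Σ(O - E)²/E
   = (25 - 24.8)²/24.8 + (24 - 24.8)²/24.8 + (22 - 24.8)²/24.8 + (29 - 24.8)²/24.8 + (24 - 24.8)²/24.8
   = 0.002 + 0.026 + 0.316 + 0.711 + 0.026
   = 1.08
p-value = 0.8973

Since p-value > α = 0.1, we fail to reject H₀.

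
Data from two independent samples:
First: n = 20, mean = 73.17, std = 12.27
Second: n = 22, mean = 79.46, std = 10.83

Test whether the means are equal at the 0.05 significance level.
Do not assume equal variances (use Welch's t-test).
Welch's two-sample t-test:
H₀: μ₁ = μ₂
H₁: μ₁ ≠ μ₂
s₁²/n₁ = 12.27²/20 = 7.5276,  s₂²/n₂ = 10.83²/22 = 5.3313
SE = √(s₁²/n₁ + s₂²/n₂) = √(7.5276 + 5.3313) = 3.5859
df (Welch-Satterthwaite) = (s₁²/n₁ + s₂²/n₂)² / [(s₁²/n₁)²/(n₁-1) + (s₂²/n₂)²/(n₂-1)] ≈ 38.14
t = (x̄₁ - x̄₂) / SE = (73.17 - 79.46) / 3.5859 = -6.29 / 3.5859 = -1.754
p-value = 0.0875

Since p-value > α = 0.05, we fail to reject H₀.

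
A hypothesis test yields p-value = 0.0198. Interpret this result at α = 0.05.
Since p = 0.0198 < α = 0.05, reject H₀.
There is sufficient evidence to reject the null hypothesis; the result is statistically significant at the 0.05 level.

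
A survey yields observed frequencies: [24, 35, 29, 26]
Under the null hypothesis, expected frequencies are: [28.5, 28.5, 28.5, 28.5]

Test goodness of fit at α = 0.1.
Chi-square goodness of fit test:
H₀: observed counts match expected distribution
H₁: observed counts differ from expected distribution
df = k - 1 = 3
χ² = Σ(O - E)²/E
   = (24 - 28.5)²/28.5 + (35 - 28.5)²/28.5 + (29 - 28.5)²/28.5 + (26 - 28.5)²/28.5
   = 0.711 + 1.482 + 0.009 + 0.219
   = 2.42
p-value = 0.4897

Since p-value > α = 0.1, we fail to reject H₀.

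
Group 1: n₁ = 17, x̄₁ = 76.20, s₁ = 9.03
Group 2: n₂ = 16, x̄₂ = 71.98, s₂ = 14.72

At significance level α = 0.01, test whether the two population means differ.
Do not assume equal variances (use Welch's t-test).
Welch's two-sample t-test:
H₀: μ₁ = μ₂
H₁: μ₁ ≠ μ₂
s₁²/n₁ = 9.03²/17 = 4.7965,  s₂²/n₂ = 14.72²/16 = 13.5424
SE = √(s₁²/n₁ + s₂²/n₂) = √(4.7965 + 13.5424) = 4.2824
df (Welch-Satterthwaite) = (s₁²/n₁ + s₂²/n₂)² / [(s₁²/n₁)²/(n₁-1) + (s₂²/n₂)²/(n₂-1)] ≈ 24.61
t = (x̄₁ - x̄₂) / SE = (76.20 - 71.98) / 4.2824 = 4.22 / 4.2824 = 0.985
p-value = 0.3340

Since p-value > α = 0.01, we fail to reject H₀.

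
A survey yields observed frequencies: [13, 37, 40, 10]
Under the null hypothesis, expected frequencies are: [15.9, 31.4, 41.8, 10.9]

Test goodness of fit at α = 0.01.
Chi-square goodness of fit test:
H₀: observed counts match expected distribution
H₁: observed counts differ from expected distribution
df = k - 1 = 3
χ² = Σ(O - E)²/E
   = (13 - 15.9)²/15.9 + (37 - 31.4)²/31.4 + (40 - 41.8)²/41.8 + (10 - 10.9)²/10.9
   = 0.529 + 0.999 + 0.078 + 0.074
   = 1.68
p-value = 0.6415

Since p-value > α = 0.01, we fail to reject H₀.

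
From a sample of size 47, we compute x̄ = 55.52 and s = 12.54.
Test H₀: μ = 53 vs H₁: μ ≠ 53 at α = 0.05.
One-sample t-test:
H₀: μ = 53
H₁: μ ≠ 53
df = n - 1 = 46
t = (x̄ - μ₀) / (s/√n) = (55.52 - 53) / (12.54/√47) = 1.378
p-value = 0.1750

Since p-value > α = 0.05, we fail to reject H₀.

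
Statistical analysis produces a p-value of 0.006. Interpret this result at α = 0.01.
Since p = 0.006 < α = 0.01, reject H₀.
There is sufficient evidence to reject the null hypothesis; the result is statistically significant at the 0.01 level.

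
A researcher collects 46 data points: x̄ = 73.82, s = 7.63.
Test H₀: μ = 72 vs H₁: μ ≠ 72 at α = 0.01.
One-sample t-test:
H₀: μ = 72
H₁: μ ≠ 72
df = n - 1 = 45
t = (x̄ - μ₀) / (s/√n) = (73.82 - 72) / (7.63/√46) = 1.618
p-value = 0.1127

Since p-value > α = 0.01, we fail to reject H₀.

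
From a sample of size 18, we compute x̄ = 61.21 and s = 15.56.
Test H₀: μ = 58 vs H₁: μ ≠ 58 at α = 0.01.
One-sample t-test:
H₀: μ = 58
H₁: μ ≠ 58
df = n - 1 = 17
t = (x̄ - μ₀) / (s/√n) = (61.21 - 58) / (15.56/√18) = 0.875
p-value = 0.3936

Since p-value > α = 0.01, we fail to reject H₀.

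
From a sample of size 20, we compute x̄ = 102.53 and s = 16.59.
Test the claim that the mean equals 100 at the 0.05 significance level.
One-sample t-test:
H₀: μ = 100
H₁: μ ≠ 100
df = n - 1 = 19
t = (x̄ - μ₀) / (s/√n) = (102.53 - 100) / (16.59/√20) = 0.682
p-value = 0.5035

Since p-value > α = 0.05, we fail to reject H₀.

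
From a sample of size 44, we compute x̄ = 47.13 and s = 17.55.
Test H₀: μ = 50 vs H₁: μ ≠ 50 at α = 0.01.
One-sample t-test:
H₀: μ = 50
H₁: μ ≠ 50
df = n - 1 = 43
t = (x̄ - μ₀) / (s/√n) = (47.13 - 50) / (17.55/√44) = -1.085
p-value = 0.2841

Since p-value > α = 0.01, we fail to reject H₀.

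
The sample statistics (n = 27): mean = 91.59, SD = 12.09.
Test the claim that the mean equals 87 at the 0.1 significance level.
One-sample t-test:
H₀: μ = 87
H₁: μ ≠ 87
df = n - 1 = 26
t = (x̄ - μ₀) / (s/√n) = (91.59 - 87) / (12.09/√27) = 1.973
p-value = 0.0592

Since p-value < α = 0.1, we reject H₀.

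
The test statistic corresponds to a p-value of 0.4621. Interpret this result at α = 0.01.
Since p = 0.4621 > α = 0.01, fail to reject H₀.
There is insufficient evidence to reject the null hypothesis; the result is not statistically significant at the 0.01 level.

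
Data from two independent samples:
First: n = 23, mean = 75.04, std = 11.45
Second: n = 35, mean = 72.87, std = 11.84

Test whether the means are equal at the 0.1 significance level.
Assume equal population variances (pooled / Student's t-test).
Student's two-sample t-test (equal variances):
H₀: μ₁ = μ₂
H₁: μ₁ ≠ μ₂
df = n₁ + n₂ - 2 = 56
Pooled variance s_p² = [(n₁-1)s₁² + (n₂-1)s₂²] / (n₁ + n₂ - 2) = [(22)(11.45²) + (34)(11.84²)] / 56 = 136.6172
SE = √(s_p²(1/n₁ + 1/n₂)) = √(136.6172 × (1/23 + 1/35)) = 3.1374
t = (x̄₁ - x̄₂) / SE = (75.04 - 72.87) / 3.1374 = 2.17 / 3.1374 = 0.692
p-value = 0.4920

Since p-value > α = 0.1, we fail to reject H₀.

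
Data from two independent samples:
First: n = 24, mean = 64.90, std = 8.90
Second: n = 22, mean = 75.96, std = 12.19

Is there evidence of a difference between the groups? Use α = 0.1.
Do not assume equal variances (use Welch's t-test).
Welch's two-sample t-test:
H₀: μ₁ = μ₂
H₁: μ₁ ≠ μ₂
s₁²/n₁ = 8.90²/24 = 3.3004,  s₂²/n₂ = 12.19²/22 = 6.7544
SE = √(s₁²/n₁ + s₂²/n₂) = √(3.3004 + 6.7544) = 3.1709
df (Welch-Satterthwaite) = (s₁²/n₁ + s₂²/n₂)² / [(s₁²/n₁)²/(n₁-1) + (s₂²/n₂)²/(n₂-1)] ≈ 38.21
t = (x̄₁ - x̄₂) / SE = (64.90 - 75.96) / 3.1709 = -11.06 / 3.1709 = -3.488
p-value = 0.0012

Since p-value < α = 0.1, we reject H₀.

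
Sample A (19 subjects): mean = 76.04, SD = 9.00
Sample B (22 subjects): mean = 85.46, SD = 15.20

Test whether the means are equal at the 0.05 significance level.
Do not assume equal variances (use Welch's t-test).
Welch's two-sample t-test:
H₀: μ₁ = μ₂
H₁: μ₁ ≠ μ₂
s₁²/n₁ = 9.00²/19 = 4.2632,  s₂²/n₂ = 15.20²/22 = 10.5018
SE = √(s₁²/n₁ + s₂²/n₂) = √(4.2632 + 10.5018) = 3.8425
df (Welch-Satterthwaite) = (s₁²/n₁ + s₂²/n₂)² / [(s₁²/n₁)²/(n₁-1) + (s₂²/n₂)²/(n₂-1)] ≈ 34.82
t = (x̄₁ - x̄₂) / SE = (76.04 - 85.46) / 3.8425 = -9.42 / 3.8425 = -2.452
p-value = 0.0194

Since p-value < α = 0.05, we reject H₀.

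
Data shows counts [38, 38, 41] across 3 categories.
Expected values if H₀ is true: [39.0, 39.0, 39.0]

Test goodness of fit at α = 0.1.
Chi-square goodness of fit test:
H₀: observed counts match expected distribution
H₁: observed counts differ from expected distribution
df = k - 1 = 2
χ² = Σ(O - E)²/E
   = (38 - 39.0)²/39.0 + (38 - 39.0)²/39.0 + (41 - 39.0)²/39.0
   = 0.026 + 0.026 + 0.103
   = 0.15
p-value = 0.9260

Since p-value > α = 0.1, we fail to reject H₀.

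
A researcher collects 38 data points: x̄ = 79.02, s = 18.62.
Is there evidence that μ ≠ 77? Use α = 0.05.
One-sample t-test:
H₀: μ = 77
H₁: μ ≠ 77
df = n - 1 = 37
t = (x̄ - μ₀) / (s/√n) = (79.02 - 77) / (18.62/√38) = 0.669
p-value = 0.5078

Since p-value > α = 0.05, we fail to reject H₀.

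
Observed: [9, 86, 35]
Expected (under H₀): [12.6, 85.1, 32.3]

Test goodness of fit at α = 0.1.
Chi-square goodness of fit test:
H₀: observed counts match expected distribution
H₁: observed counts differ from expected distribution
df = k - 1 = 2
χ² = Σ(O - E)²/E
   = (9 - 12.6)²/12.6 + (86 - 85.1)²/85.1 + (35 - 32.3)²/32.3
   = 1.029 + 0.010 + 0.226
   = 1.26
p-value = 0.5316

Since p-value > α = 0.1, we fail to reject H₀.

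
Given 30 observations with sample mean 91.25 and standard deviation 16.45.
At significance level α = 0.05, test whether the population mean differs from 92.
One-sample t-test:
H₀: μ = 92
H₁: μ ≠ 92
df = n - 1 = 29
t = (x̄ - μ₀) / (s/√n) = (91.25 - 92) / (16.45/√30) = -0.250
p-value = 0.8046

Since p-value > α = 0.05, we fail to reject H₀.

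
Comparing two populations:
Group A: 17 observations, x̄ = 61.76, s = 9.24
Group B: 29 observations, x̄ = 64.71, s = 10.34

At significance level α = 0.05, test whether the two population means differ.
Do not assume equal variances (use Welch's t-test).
Welch's two-sample t-test:
H₀: μ₁ = μ₂
H₁: μ₁ ≠ μ₂
s₁²/n₁ = 9.24²/17 = 5.0222,  s₂²/n₂ = 10.34²/29 = 3.6867
SE = √(s₁²/n₁ + s₂²/n₂) = √(5.0222 + 3.6867) = 2.9511
df (Welch-Satterthwaite) = (s₁²/n₁ + s₂²/n₂)² / [(s₁²/n₁)²/(n₁-1) + (s₂²/n₂)²/(n₂-1)] ≈ 36.79
t = (x̄₁ - x̄₂) / SE = (61.76 - 64.71) / 2.9511 = -2.95 / 2.9511 = -1.000
p-value = 0.3240

Since p-value > α = 0.05, we fail to reject H₀.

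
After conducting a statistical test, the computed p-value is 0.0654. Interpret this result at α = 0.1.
Since p = 0.0654 < α = 0.1, reject H₀.
There is sufficient evidence to reject the null hypothesis; the result is statistically significant at the 0.1 level.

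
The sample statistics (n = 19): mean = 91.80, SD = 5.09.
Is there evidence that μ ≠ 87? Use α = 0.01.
One-sample t-test:
H₀: μ = 87
H₁: μ ≠ 87
df = n - 1 = 18
t = (x̄ - μ₀) / (s/√n) = (91.80 - 87) / (5.09/√19) = 4.111
p-value = 0.0007

Since p-value < α = 0.01, we reject H₀.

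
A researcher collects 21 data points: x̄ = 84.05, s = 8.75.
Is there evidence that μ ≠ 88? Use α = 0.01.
One-sample t-test:
H₀: μ = 88
H₁: μ ≠ 88
df = n - 1 = 20
t = (x̄ - μ₀) / (s/√n) = (84.05 - 88) / (8.75/√21) = -2.069
p-value = 0.0517

Since p-value > α = 0.01, we fail to reject H₀.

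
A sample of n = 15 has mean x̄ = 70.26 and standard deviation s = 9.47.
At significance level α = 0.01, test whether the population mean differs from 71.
One-sample t-test:
H₀: μ = 71
H₁: μ ≠ 71
df = n - 1 = 14
t = (x̄ - μ₀) / (s/√n) = (70.26 - 71) / (9.47/√15) = -0.303
p-value = 0.7666

Since p-value > α = 0.01, we fail to reject H₀.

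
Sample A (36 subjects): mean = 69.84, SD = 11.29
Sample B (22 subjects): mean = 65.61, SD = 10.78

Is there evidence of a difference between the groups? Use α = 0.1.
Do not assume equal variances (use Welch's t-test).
Welch's two-sample t-test:
H₀: μ₁ = μ₂
H₁: μ₁ ≠ μ₂
s₁²/n₁ = 11.29²/36 = 3.5407,  s₂²/n₂ = 10.78²/22 = 5.2822
SE = √(s₁²/n₁ + s₂²/n₂) = √(3.5407 + 5.2822) = 2.9703
df (Welch-Satterthwaite) = (s₁²/n₁ + s₂²/n₂)² / [(s₁²/n₁)²/(n₁-1) + (s₂²/n₂)²/(n₂-1)] ≈ 46.15
t = (x̄₁ - x̄₂) / SE = (69.84 - 65.61) / 2.9703 = 4.23 / 2.9703 = 1.424
p-value = 0.1611

Since p-value > α = 0.1, we fail to reject H₀.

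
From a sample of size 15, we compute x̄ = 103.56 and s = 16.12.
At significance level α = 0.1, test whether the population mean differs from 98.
One-sample t-test:
H₀: μ = 98
H₁: μ ≠ 98
df = n - 1 = 14
t = (x̄ - μ₀) / (s/√n) = (103.56 - 98) / (16.12/√15) = 1.336
p-value = 0.2029

Since p-value > α = 0.1, we fail to reject H₀.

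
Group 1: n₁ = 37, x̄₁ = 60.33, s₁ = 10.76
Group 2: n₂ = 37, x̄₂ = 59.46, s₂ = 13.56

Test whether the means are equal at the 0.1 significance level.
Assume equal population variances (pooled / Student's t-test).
Student's two-sample t-test (equal variances):
H₀: μ₁ = μ₂
H₁: μ₁ ≠ μ₂
df = n₁ + n₂ - 2 = 72
Pooled variance s_p² = [(n₁-1)s₁² + (n₂-1)s₂²] / (n₁ + n₂ - 2) = [(36)(10.76²) + (36)(13.56²)] / 72 = 149.8256
SE = √(s_p²(1/n₁ + 1/n₂)) = √(149.8256 × (1/37 + 1/37)) = 2.8458
t = (x̄₁ - x̄₂) / SE = (60.33 - 59.46) / 2.8458 = 0.87 / 2.8458 = 0.306
p-value = 0.7607

Since p-value > α = 0.1, we fail to reject H₀.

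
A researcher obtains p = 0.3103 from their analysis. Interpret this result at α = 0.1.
Since p = 0.3103 > α = 0.1, fail to reject H₀.
There is insufficient evidence to reject the null hypothesis; the result is not statistically significant at the 0.1 level.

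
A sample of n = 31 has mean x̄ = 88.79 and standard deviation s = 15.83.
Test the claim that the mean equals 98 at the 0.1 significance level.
One-sample t-test:
H₀: μ = 98
H₁: μ ≠ 98
df = n - 1 = 30
t = (x̄ - μ₀) / (s/√n) = (88.79 - 98) / (15.83/√31) = -3.239
p-value = 0.0029

Since p-value < α = 0.1, we reject H₀.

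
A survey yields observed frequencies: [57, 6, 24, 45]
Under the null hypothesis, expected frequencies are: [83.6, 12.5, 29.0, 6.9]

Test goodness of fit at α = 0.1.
Chi-square goodness of fit test:
H₀: observed counts match expected distribution
H₁: observed counts differ from expected distribution
df = k - 1 = 3
χ² = Σ(O - E)²/E
   = (57 - 83.6)²/83.6 + (6 - 12.5)²/12.5 + (24 - 29.0)²/29.0 + (45 - 6.9)²/6.9
   = 8.464 + 3.380 + 0.862 + 210.378
   = 223.08
p-value < 0.0001

Since p-value < α = 0.1, we reject H₀.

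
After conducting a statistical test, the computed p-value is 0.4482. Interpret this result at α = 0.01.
Since p = 0.4482 > α = 0.01, fail to reject H₀.
There is insufficient evidence to reject the null hypothesis; the result is not statistically significant at the 0.01 level.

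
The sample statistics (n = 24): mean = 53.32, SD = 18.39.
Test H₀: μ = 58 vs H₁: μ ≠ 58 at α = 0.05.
One-sample t-test:
H₀: μ = 58
H₁: μ ≠ 58
df = n - 1 = 23
t = (x̄ - μ₀) / (s/√n) = (53.32 - 58) / (18.39/√24) = -1.247
p-value = 0.2250

Since p-value > α = 0.05, we fail to reject H₀.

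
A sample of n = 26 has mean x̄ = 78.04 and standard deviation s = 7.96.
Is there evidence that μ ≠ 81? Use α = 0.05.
One-sample t-test:
H₀: μ = 81
H₁: μ ≠ 81
df = n - 1 = 25
t = (x̄ - μ₀) / (s/√n) = (78.04 - 81) / (7.96/√26) = -1.896
p-value = 0.0696

Since p-value > α = 0.05, we fail to reject H₀.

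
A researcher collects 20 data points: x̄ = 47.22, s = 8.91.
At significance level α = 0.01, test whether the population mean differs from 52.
One-sample t-test:
H₀: μ = 52
H₁: μ ≠ 52
df = n - 1 = 19
t = (x̄ - μ₀) / (s/√n) = (47.22 - 52) / (8.91/√20) = -2.399
p-value = 0.0269

Since p-value > α = 0.01, we fail to reject H₀.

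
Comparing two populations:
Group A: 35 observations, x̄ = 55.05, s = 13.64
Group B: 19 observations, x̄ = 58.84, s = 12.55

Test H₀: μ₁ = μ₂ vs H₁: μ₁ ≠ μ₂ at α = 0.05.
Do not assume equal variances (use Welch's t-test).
Welch's two-sample t-test:
H₀: μ₁ = μ₂
H₁: μ₁ ≠ μ₂
s₁²/n₁ = 13.64²/35 = 5.3157,  s₂²/n₂ = 12.55²/19 = 8.2896
SE = √(s₁²/n₁ + s₂²/n₂) = √(5.3157 + 8.2896) = 3.6885
df (Welch-Satterthwaite) = (s₁²/n₁ + s₂²/n₂)² / [(s₁²/n₁)²/(n₁-1) + (s₂²/n₂)²/(n₂-1)] ≈ 39.82
t = (x̄₁ - x̄₂) / SE = (55.05 - 58.84) / 3.6885 = -3.79 / 3.6885 = -1.028
p-value = 0.3104

Since p-value > α = 0.05, we fail to reject H₀.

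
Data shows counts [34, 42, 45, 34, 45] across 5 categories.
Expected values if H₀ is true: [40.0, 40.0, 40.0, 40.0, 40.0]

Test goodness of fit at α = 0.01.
Chi-square goodness of fit test:
H₀: observed counts match expected distribution
H₁: observed counts differ from expected distribution
df = k - 1 = 4
χ² = Σ(O - E)²/E
   = (34 - 40.0)²/40.0 + (42 - 40.0)²/40.0 + (45 - 40.0)²/40.0 + (34 - 40.0)²/40.0 + (45 - 40.0)²/40.0
   = 0.900 + 0.100 + 0.625 + 0.900 + 0.625
   = 3.15
p-value = 0.5330

Since p-value > α = 0.01, we fail to reject H₀.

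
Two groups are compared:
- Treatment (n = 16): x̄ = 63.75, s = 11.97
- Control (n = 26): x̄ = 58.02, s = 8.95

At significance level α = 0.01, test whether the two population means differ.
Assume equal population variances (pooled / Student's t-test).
Student's two-sample t-test (equal variances):
H₀: μ₁ = μ₂
H₁: μ₁ ≠ μ₂
df = n₁ + n₂ - 2 = 40
Pooled variance s_p² = [(n₁-1)s₁² + (n₂-1)s₂²] / (n₁ + n₂ - 2) = [(15)(11.97²) + (25)(8.95²)] / 40 = 103.7944
SE = √(s_p²(1/n₁ + 1/n₂)) = √(103.7944 × (1/16 + 1/26)) = 3.2372
t = (x̄₁ - x̄₂) / SE = (63.75 - 58.02) / 3.2372 = 5.73 / 3.2372 = 1.770
p-value = 0.0843

Since p-value > α = 0.01, we fail to reject H₀.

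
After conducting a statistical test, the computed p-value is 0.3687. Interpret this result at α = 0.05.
Since p = 0.3687 > α = 0.05, fail to reject H₀.
There is insufficient evidence to reject the null hypothesis; the result is not statistically significant at the 0.05 level.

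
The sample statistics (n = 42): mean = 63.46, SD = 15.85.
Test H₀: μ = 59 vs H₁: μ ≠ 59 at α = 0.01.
One-sample t-test:
H₀: μ = 59
H₁: μ ≠ 59
df = n - 1 = 41
t = (x̄ - μ₀) / (s/√n) = (63.46 - 59) / (15.85/√42) = 1.824
p-value = 0.0755

Since p-value > α = 0.01, we fail to reject H₀.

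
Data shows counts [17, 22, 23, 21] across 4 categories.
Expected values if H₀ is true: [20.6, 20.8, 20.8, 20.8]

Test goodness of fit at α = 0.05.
Chi-square goodness of fit test:
H₀: observed counts match expected distribution
H₁: observed counts differ from expected distribution
df = k - 1 = 3
χ² = Σ(O - E)²/E
   = (17 - 20.6)²/20.6 + (22 - 20.8)²/20.8 + (23 - 20.8)²/20.8 + (21 - 20.8)²/20.8
   = 0.629 + 0.069 + 0.233 + 0.002
   = 0.93
p-value = 0.8175

Since p-value > α = 0.05, we fail to reject H₀.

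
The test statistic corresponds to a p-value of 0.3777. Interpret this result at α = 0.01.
Since p = 0.3777 > α = 0.01, fail to reject H₀.
There is insufficient evidence to reject the null hypothesis; the result is not statistically significant at the 0.01 level.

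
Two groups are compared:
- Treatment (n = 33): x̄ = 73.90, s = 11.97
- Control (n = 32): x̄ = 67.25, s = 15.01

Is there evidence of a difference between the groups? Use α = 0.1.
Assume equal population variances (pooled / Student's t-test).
Student's two-sample t-test (equal variances):
H₀: μ₁ = μ₂
H₁: μ₁ ≠ μ₂
df = n₁ + n₂ - 2 = 63
Pooled variance s_p² = [(n₁-1)s₁² + (n₂-1)s₂²] / (n₁ + n₂ - 2) = [(32)(11.97²) + (31)(15.01²)] / 63 = 183.6396
SE = √(s_p²(1/n₁ + 1/n₂)) = √(183.6396 × (1/33 + 1/32)) = 3.3621
t = (x̄₁ - x̄₂) / SE = (73.90 - 67.25) / 3.3621 = 6.65 / 3.3621 = 1.978
p-value = 0.0523

Since p-value < α = 0.1, we reject H₀.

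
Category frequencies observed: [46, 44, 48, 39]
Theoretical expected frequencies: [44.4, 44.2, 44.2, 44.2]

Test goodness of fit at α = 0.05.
Chi-square goodness of fit test:
H₀: observed counts match expected distribution
H₁: observed counts differ from expected distribution
df = k - 1 = 3
χ² = Σ(O - E)²/E
   = (46 - 44.4)²/44.4 + (44 - 44.2)²/44.2 + (48 - 44.2)²/44.2 + (39 - 44.2)²/44.2
   = 0.058 + 0.001 + 0.327 + 0.612
   = 1.00
p-value = 0.8020

Since p-value > α = 0.05, we fail to reject H₀.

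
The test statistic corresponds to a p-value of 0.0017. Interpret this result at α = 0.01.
Since p = 0.0017 < α = 0.01, reject H₀.
There is sufficient evidence to reject the null hypothesis; the result is statistically significant at the 0.01 level.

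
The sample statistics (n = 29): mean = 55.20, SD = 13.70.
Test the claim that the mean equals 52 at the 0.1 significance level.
One-sample t-test:
H₀: μ = 52
H₁: μ ≠ 52
df = n - 1 = 28
t = (x̄ - μ₀) / (s/√n) = (55.20 - 52) / (13.70/√29) = 1.258
p-value = 0.2188

Since p-value > α = 0.1, we fail to reject H₀.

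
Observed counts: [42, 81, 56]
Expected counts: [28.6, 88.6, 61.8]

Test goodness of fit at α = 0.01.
Chi-square goodness of fit test:
H₀: observed counts match expected distribution
H₁: observed counts differ from expected distribution
df = k - 1 = 2
χ² = Σ(O - E)²/E
   = (42 - 28.6)²/28.6 + (81 - 88.6)²/88.6 + (56 - 61.8)²/61.8
   = 6.278 + 0.652 + 0.544
   = 7.47
p-value = 0.0238

Since p-value > α = 0.01, we fail to reject H₀.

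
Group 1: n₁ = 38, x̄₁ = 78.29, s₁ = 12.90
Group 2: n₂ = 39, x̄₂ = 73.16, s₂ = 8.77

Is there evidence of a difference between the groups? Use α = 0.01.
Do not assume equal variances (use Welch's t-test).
Welch's two-sample t-test:
H₀: μ₁ = μ₂
H₁: μ₁ ≠ μ₂
s₁²/n₁ = 12.90²/38 = 4.3792,  s₂²/n₂ = 8.77²/39 = 1.9721
SE = √(s₁²/n₁ + s₂²/n₂) = √(4.3792 + 1.9721) = 2.5202
df (Welch-Satterthwaite) = (s₁²/n₁ + s₂²/n₂)² / [(s₁²/n₁)²/(n₁-1) + (s₂²/n₂)²/(n₂-1)] ≈ 64.99
t = (x̄₁ - x̄₂) / SE = (78.29 - 73.16) / 2.5202 = 5.13 / 2.5202 = 2.036
p-value = 0.0459

Since p-value > α = 0.01, we fail to reject H₀.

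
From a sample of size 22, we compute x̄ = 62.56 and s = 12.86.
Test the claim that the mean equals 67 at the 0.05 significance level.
One-sample t-test:
H₀: μ = 67
H₁: μ ≠ 67
df = n - 1 = 21
t = (x̄ - μ₀) / (s/√n) = (62.56 - 67) / (12.86/√22) = -1.619
p-value = 0.1203

Since p-value > α = 0.05, we fail to reject H₀.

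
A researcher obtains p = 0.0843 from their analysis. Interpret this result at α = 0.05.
Since p = 0.0843 > α = 0.05, fail to reject H₀.
There is insufficient evidence to reject the null hypothesis; the result is not statistically significant at the 0.05 level.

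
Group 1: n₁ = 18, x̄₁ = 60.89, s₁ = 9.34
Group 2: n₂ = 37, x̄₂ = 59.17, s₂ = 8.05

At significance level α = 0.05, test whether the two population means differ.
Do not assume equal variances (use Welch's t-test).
Welch's two-sample t-test:
H₀: μ₁ = μ₂
H₁: μ₁ ≠ μ₂
s₁²/n₁ = 9.34²/18 = 4.8464,  s₂²/n₂ = 8.05²/37 = 1.7514
SE = √(s₁²/n₁ + s₂²/n₂) = √(4.8464 + 1.7514) = 2.5686
df (Welch-Satterthwaite) = (s₁²/n₁ + s₂²/n₂)² / [(s₁²/n₁)²/(n₁-1) + (s₂²/n₂)²/(n₂-1)] ≈ 29.68
t = (x̄₁ - x̄₂) / SE = (60.89 - 59.17) / 2.5686 = 1.72 / 2.5686 = 0.670
p-value = 0.5083

Since p-value > α = 0.05, we fail to reject H₀.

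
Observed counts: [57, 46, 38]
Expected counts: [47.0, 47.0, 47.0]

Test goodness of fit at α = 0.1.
Chi-square goodness of fit test:
H₀: observed counts match expected distribution
H₁: observed counts differ from expected distribution
df = k - 1 = 2
χ² = Σ(O - E)²/E
   = (57 - 47.0)²/47.0 + (46 - 47.0)²/47.0 + (38 - 47.0)²/47.0
   = 2.128 + 0.021 + 1.723
   = 3.87
p-value = 0.1443

Since p-value > α = 0.1, we fail to reject H₀.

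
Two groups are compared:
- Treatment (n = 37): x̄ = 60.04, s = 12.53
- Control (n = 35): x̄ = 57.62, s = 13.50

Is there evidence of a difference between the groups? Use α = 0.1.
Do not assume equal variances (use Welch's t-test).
Welch's two-sample t-test:
H₀: μ₁ = μ₂
H₁: μ₁ ≠ μ₂
s₁²/n₁ = 12.53²/37 = 4.2433,  s₂²/n₂ = 13.50²/35 = 5.2071
SE = √(s₁²/n₁ + s₂²/n₂) = √(4.2433 + 5.2071) = 3.0742
df (Welch-Satterthwaite) = (s₁²/n₁ + s₂²/n₂)² / [(s₁²/n₁)²/(n₁-1) + (s₂²/n₂)²/(n₂-1)] ≈ 68.83
t = (x̄₁ - x̄₂) / SE = (60.04 - 57.62) / 3.0742 = 2.42 / 3.0742 = 0.787
p-value = 0.4339

Since p-value > α = 0.1, we fail to reject H₀.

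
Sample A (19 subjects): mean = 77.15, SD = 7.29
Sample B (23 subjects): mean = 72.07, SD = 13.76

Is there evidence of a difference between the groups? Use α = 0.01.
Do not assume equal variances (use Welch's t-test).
Welch's two-sample t-test:
H₀: μ₁ = μ₂
H₁: μ₁ ≠ μ₂
s₁²/n₁ = 7.29²/19 = 2.7971,  s₂²/n₂ = 13.76²/23 = 8.2321
SE = √(s₁²/n₁ + s₂²/n₂) = √(2.7971 + 8.2321) = 3.3210
df (Welch-Satterthwaite) = (s₁²/n₁ + s₂²/n₂)² / [(s₁²/n₁)²/(n₁-1) + (s₂²/n₂)²/(n₂-1)] ≈ 34.61
t = (x̄₁ - x̄₂) / SE = (77.15 - 72.07) / 3.3210 = 5.08 / 3.3210 = 1.530
p-value = 0.1352

Since p-value > α = 0.01, we fail to reject H₀.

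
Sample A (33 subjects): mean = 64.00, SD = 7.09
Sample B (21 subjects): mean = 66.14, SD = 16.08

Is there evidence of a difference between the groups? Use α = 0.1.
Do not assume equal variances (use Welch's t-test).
Welch's two-sample t-test:
H₀: μ₁ = μ₂
H₁: μ₁ ≠ μ₂
s₁²/n₁ = 7.09²/33 = 1.5233,  s₂²/n₂ = 16.08²/21 = 12.3127
SE = √(s₁²/n₁ + s₂²/n₂) = √(1.5233 + 12.3127) = 3.7197
df (Welch-Satterthwaite) = (s₁²/n₁ + s₂²/n₂)² / [(s₁²/n₁)²/(n₁-1) + (s₂²/n₂)²/(n₂-1)] ≈ 25.02
t = (x̄₁ - x̄₂) / SE = (64.00 - 66.14) / 3.7197 = -2.14 / 3.7197 = -0.575
p-value = 0.5702

Since p-value > α = 0.1, we fail to reject H₀.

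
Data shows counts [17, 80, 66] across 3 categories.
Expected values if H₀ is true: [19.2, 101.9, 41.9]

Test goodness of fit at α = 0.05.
Chi-square goodness of fit test:
H₀: observed counts match expected distribution
H₁: observed counts differ from expected distribution
df = k - 1 = 2
χ² = Σ(O - E)²/E
   = (17 - 19.2)²/19.2 + (80 - 101.9)²/101.9 + (66 - 41.9)²/41.9
   = 0.252 + 4.707 + 13.862
   = 18.82
p-value = 0.0001

Since p-value < α = 0.05, we reject H₀.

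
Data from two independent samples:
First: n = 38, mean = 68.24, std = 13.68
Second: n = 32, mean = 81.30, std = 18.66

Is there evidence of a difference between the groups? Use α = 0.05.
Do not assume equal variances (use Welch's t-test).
Welch's two-sample t-test:
H₀: μ₁ = μ₂
H₁: μ₁ ≠ μ₂
s₁²/n₁ = 13.68²/38 = 4.9248,  s₂²/n₂ = 18.66²/32 = 10.8811
SE = √(s₁²/n₁ + s₂²/n₂) = √(4.9248 + 10.8811) = 3.9757
df (Welch-Satterthwaite) = (s₁²/n₁ + s₂²/n₂)² / [(s₁²/n₁)²/(n₁-1) + (s₂²/n₂)²/(n₂-1)] ≈ 55.83
t = (x̄₁ - x̄₂) / SE = (68.24 - 81.30) / 3.9757 = -13.06 / 3.9757 = -3.285
p-value = 0.0018

Since p-value < α = 0.05, we reject H₀.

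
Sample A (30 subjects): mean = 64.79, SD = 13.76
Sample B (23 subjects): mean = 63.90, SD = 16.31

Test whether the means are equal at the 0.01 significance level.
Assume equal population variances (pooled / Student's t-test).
Student's two-sample t-test (equal variances):
H₀: μ₁ = μ₂
H₁: μ₁ ≠ μ₂
df = n₁ + n₂ - 2 = 51
Pooled variance s_p² = [(n₁-1)s₁² + (n₂-1)s₂²] / (n₁ + n₂ - 2) = [(29)(13.76²) + (22)(16.31²)] / 51 = 222.4146
SE = √(s_p²(1/n₁ + 1/n₂)) = √(222.4146 × (1/30 + 1/23)) = 4.1333
t = (x̄₁ - x̄₂) / SE = (64.79 - 63.90) / 4.1333 = 0.89 / 4.1333 = 0.215
p-value = 0.8304

Since p-value > α = 0.01, we fail to reject H₀.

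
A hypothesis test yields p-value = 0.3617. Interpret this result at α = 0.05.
Since p = 0.3617 > α = 0.05, fail to reject H₀.
There is insufficient evidence to reject the null hypothesis; the result is not statistically significant at the 0.05 level.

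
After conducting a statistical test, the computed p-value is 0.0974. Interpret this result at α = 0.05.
Since p = 0.0974 > α = 0.05, fail to reject H₀.
There is insufficient evidence to reject the null hypothesis; the result is not statistically significant at the 0.05 level.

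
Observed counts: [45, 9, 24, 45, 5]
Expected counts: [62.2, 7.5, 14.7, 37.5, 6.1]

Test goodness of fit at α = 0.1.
Chi-square goodness of fit test:
H₀: observed counts match expected distribution
H₁: observed counts differ from expected distribution
df = k - 1 = 4
χ² = Σ(O - E)²/E
   = (45 - 62.2)²/62.2 + (9 - 7.5)²/7.5 + (24 - 14.7)²/14.7 + (45 - 37.5)²/37.5 + (5 - 6.1)²/6.1
   = 4.756 + 0.300 + 5.884 + 1.500 + 0.198
   = 12.64
p-value = 0.0132

Since p-value < α = 0.1, we reject H₀.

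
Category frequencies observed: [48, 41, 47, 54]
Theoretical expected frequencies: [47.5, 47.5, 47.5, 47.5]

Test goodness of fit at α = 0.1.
Chi-square goodness of fit test:
H₀: observed counts match expected distribution
H₁: observed counts differ from expected distribution
df = k - 1 = 3
χ² = Σ(O - E)²/E
   = (48 - 47.5)²/47.5 + (41 - 47.5)²/47.5 + (47 - 47.5)²/47.5 + (54 - 47.5)²/47.5
   = 0.005 + 0.889 + 0.005 + 0.889
   = 1.79
p-value = 0.6172

Since p-value > α = 0.1, we fail to reject H₀.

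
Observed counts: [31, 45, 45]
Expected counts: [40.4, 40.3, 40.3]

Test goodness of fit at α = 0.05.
Chi-square goodness of fit test:
H₀: observed counts match expected distribution
H₁: observed counts differ from expected distribution
df = k - 1 = 2
χ² = Σ(O - E)²/E
   = (31 - 40.4)²/40.4 + (45 - 40.3)²/40.3 + (45 - 40.3)²/40.3
   = 2.187 + 0.548 + 0.548
   = 3.28
p-value = 0.1936

Since p-value > α = 0.05, we fail to reject H₀.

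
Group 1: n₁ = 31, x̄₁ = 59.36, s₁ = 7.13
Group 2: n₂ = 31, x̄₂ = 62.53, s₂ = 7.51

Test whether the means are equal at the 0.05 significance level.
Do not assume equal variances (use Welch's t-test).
Welch's two-sample t-test:
H₀: μ₁ = μ₂
H₁: μ₁ ≠ μ₂
s₁²/n₁ = 7.13²/31 = 1.6399,  s₂²/n₂ = 7.51²/31 = 1.8194
SE = √(s₁²/n₁ + s₂²/n₂) = √(1.6399 + 1.8194) = 1.8599
df (Welch-Satterthwaite) = (s₁²/n₁ + s₂²/n₂)² / [(s₁²/n₁)²/(n₁-1) + (s₂²/n₂)²/(n₂-1)] ≈ 59.84
t = (x̄₁ - x̄₂) / SE = (59.36 - 62.53) / 1.8599 = -3.17 / 1.8599 = -1.704
p-value = 0.0935

Since p-value > α = 0.05, we fail to reject H₀.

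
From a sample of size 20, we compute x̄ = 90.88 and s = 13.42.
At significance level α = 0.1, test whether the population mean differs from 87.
One-sample t-test:
H₀: μ = 87
H₁: μ ≠ 87
df = n - 1 = 19
t = (x̄ - μ₀) / (s/√n) = (90.88 - 87) / (13.42/√20) = 1.293
p-value = 0.2115

Since p-value > α = 0.1, we fail to reject H₀.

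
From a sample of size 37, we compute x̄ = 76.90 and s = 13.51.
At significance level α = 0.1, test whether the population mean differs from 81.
One-sample t-test:
H₀: μ = 81
H₁: μ ≠ 81
df = n - 1 = 36
t = (x̄ - μ₀) / (s/√n) = (76.90 - 81) / (13.51/√37) = -1.846
p-value = 0.0731

Since p-value < α = 0.1, we reject H₀.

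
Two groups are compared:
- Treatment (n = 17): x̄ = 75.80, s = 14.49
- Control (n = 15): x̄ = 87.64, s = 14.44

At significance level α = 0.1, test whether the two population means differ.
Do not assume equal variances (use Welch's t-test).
Welch's two-sample t-test:
H₀: μ₁ = μ₂
H₁: μ₁ ≠ μ₂
s₁²/n₁ = 14.49²/17 = 12.3506,  s₂²/n₂ = 14.44²/15 = 13.9009
SE = √(s₁²/n₁ + s₂²/n₂) = √(12.3506 + 13.9009) = 5.1236
df (Welch-Satterthwaite) = (s₁²/n₁ + s₂²/n₂)² / [(s₁²/n₁)²/(n₁-1) + (s₂²/n₂)²/(n₂-1)] ≈ 29.53
t = (x̄₁ - x̄₂) / SE = (75.80 - 87.64) / 5.1236 = -11.84 / 5.1236 = -2.311
p-value = 0.0280

Since p-value < α = 0.1, we reject H₀.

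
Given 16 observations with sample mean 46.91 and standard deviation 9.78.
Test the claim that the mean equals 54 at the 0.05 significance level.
One-sample t-test:
H₀: μ = 54
H₁: μ ≠ 54
df = n - 1 = 15
t = (x̄ - μ₀) / (s/√n) = (46.91 - 54) / (9.78/√16) = -2.900
p-value = 0.0110

Since p-value < α = 0.05, we reject H₀.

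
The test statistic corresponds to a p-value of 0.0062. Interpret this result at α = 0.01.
Since p = 0.0062 < α = 0.01, reject H₀.
There is sufficient evidence to reject the null hypothesis; the result is statistically significant at the 0.01 level.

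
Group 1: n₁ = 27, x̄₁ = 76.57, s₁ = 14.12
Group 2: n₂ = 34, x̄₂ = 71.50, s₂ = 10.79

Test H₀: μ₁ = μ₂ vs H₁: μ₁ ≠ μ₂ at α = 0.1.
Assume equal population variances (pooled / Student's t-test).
Student's two-sample t-test (equal variances):
H₀: μ₁ = μ₂
H₁: μ₁ ≠ μ₂
df = n₁ + n₂ - 2 = 59
Pooled variance s_p² = [(n₁-1)s₁² + (n₂-1)s₂²] / (n₁ + n₂ - 2) = [(26)(14.12²) + (33)(10.79²)] / 59 = 152.9785
SE = √(s_p²(1/n₁ + 1/n₂)) = √(152.9785 × (1/27 + 1/34)) = 3.1883
t = (x̄₁ - x̄₂) / SE = (76.57 - 71.50) / 3.1883 = 5.07 / 3.1883 = 1.590
p-value = 0.1171

Since p-value > α = 0.1, we fail to reject H₀.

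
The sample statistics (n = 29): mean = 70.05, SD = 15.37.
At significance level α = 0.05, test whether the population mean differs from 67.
One-sample t-test:
H₀: μ = 67
H₁: μ ≠ 67
df = n - 1 = 28
t = (x̄ - μ₀) / (s/√n) = (70.05 - 67) / (15.37/√29) = 1.069
p-value = 0.2944

Since p-value > α = 0.05, we fail to reject H₀.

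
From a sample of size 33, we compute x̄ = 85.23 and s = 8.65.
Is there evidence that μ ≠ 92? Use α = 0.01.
One-sample t-test:
H₀: μ = 92
H₁: μ ≠ 92
df = n - 1 = 32
t = (x̄ - μ₀) / (s/√n) = (85.23 - 92) / (8.65/√33) = -4.496
p-value = 0.0001

Since p-value < α = 0.01, we reject H₀.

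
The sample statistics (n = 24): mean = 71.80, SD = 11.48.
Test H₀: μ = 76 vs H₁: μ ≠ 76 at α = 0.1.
One-sample t-test:
H₀: μ = 76
H₁: μ ≠ 76
df = n - 1 = 23
t = (x̄ - μ₀) / (s/√n) = (71.80 - 76) / (11.48/√24) = -1.792
p-value = 0.0862

Since p-value < α = 0.1, we reject H₀.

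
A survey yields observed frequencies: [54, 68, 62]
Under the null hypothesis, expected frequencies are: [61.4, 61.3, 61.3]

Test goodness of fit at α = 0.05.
Chi-square goodness of fit test:
H₀: observed counts match expected distribution
H₁: observed counts differ from expected distribution
df = k - 1 = 2
χ² = Σ(O - E)²/E
   = (54 - 61.4)²/61.4 + (68 - 61.3)²/61.3 + (62 - 61.3)²/61.3
   = 0.892 + 0.732 + 0.008
   = 1.63
p-value = 0.4422

Since p-value > α = 0.05, we fail to reject H₀.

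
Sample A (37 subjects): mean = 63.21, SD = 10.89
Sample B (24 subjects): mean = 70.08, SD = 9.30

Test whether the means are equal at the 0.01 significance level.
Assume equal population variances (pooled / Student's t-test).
Student's two-sample t-test (equal variances):
H₀: μ₁ = μ₂
H₁: μ₁ ≠ μ₂
df = n₁ + n₂ - 2 = 59
Pooled variance s_p² = [(n₁-1)s₁² + (n₂-1)s₂²] / (n₁ + n₂ - 2) = [(36)(10.89²) + (23)(9.30²)] / 59 = 106.0777
SE = √(s_p²(1/n₁ + 1/n₂)) = √(106.0777 × (1/37 + 1/24)) = 2.6994
t = (x̄₁ - x̄₂) / SE = (63.21 - 70.08) / 2.6994 = -6.87 / 2.6994 = -2.545
p-value = 0.0136

Since p-value > α = 0.01, we fail to reject H₀.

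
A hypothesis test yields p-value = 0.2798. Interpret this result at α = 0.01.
Since p = 0.2798 > α = 0.01, fail to reject H₀.
There is insufficient evidence to reject the null hypothesis; the result is not statistically significant at the 0.01 level.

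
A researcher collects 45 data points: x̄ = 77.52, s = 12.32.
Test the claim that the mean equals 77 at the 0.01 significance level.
One-sample t-test:
H₀: μ = 77
H₁: μ ≠ 77
df = n - 1 = 44
t = (x̄ - μ₀) / (s/√n) = (77.52 - 77) / (12.32/√45) = 0.283
p-value = 0.7784

Since p-value > α = 0.01, we fail to reject H₀.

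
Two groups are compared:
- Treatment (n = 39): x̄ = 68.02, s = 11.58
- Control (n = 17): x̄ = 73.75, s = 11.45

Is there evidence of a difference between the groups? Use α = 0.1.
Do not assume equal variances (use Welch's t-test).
Welch's two-sample t-test:
H₀: μ₁ = μ₂
H₁: μ₁ ≠ μ₂
s₁²/n₁ = 11.58²/39 = 3.4384,  s₂²/n₂ = 11.45²/17 = 7.7119
SE = √(s₁²/n₁ + s₂²/n₂) = √(3.4384 + 7.7119) = 3.3392
df (Welch-Satterthwaite) = (s₁²/n₁ + s₂²/n₂)² / [(s₁²/n₁)²/(n₁-1) + (s₂²/n₂)²/(n₂-1)] ≈ 30.86
t = (x̄₁ - x̄₂) / SE = (68.02 - 73.75) / 3.3392 = -5.73 / 3.3392 = -1.716
p-value = 0.0962

Since p-value < α = 0.1, we reject H₀.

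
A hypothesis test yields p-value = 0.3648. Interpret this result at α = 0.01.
Since p = 0.3648 > α = 0.01, fail to reject H₀.
There is insufficient evidence to reject the null hypothesis; the result is not statistically significant at the 0.01 level.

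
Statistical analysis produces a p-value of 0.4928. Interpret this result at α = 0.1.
Since p = 0.4928 > α = 0.1, fail to reject H₀.
There is insufficient evidence to reject the null hypothesis; the result is not statistically significant at the 0.1 level.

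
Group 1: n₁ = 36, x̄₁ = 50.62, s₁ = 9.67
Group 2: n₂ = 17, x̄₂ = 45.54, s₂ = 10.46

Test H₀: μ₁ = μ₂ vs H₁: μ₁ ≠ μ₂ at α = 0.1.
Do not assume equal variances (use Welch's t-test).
Welch's two-sample t-test:
H₀: μ₁ = μ₂
H₁: μ₁ ≠ μ₂
s₁²/n₁ = 9.67²/36 = 2.5975,  s₂²/n₂ = 10.46²/17 = 6.4360
SE = √(s₁²/n₁ + s₂²/n₂) = √(2.5975 + 6.4360) = 3.0056
df (Welch-Satterthwaite) = (s₁²/n₁ + s₂²/n₂)² / [(s₁²/n₁)²/(n₁-1) + (s₂²/n₂)²/(n₂-1)] ≈ 29.34
t = (x̄₁ - x̄₂) / SE = (50.62 - 45.54) / 3.0056 = 5.08 / 3.0056 = 1.690
p-value = 0.1016

Since p-value > α = 0.1, we fail to reject H₀.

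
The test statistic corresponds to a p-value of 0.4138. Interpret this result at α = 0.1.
Since p = 0.4138 > α = 0.1, fail to reject H₀.
There is insufficient evidence to reject the null hypothesis; the result is not statistically significant at the 0.1 level.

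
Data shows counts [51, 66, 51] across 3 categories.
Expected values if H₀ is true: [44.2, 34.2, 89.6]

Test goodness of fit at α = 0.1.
Chi-square goodness of fit test:
H₀: observed counts match expected distribution
H₁: observed counts differ from expected distribution
df = k - 1 = 2
χ² = Σ(O - E)²/E
   = (51 - 44.2)²/44.2 + (66 - 34.2)²/34.2 + (51 - 89.6)²/89.6
   = 1.046 + 29.568 + 16.629
   = 47.24
p-value < 0.0001

Since p-value < α = 0.1, we reject H₀.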